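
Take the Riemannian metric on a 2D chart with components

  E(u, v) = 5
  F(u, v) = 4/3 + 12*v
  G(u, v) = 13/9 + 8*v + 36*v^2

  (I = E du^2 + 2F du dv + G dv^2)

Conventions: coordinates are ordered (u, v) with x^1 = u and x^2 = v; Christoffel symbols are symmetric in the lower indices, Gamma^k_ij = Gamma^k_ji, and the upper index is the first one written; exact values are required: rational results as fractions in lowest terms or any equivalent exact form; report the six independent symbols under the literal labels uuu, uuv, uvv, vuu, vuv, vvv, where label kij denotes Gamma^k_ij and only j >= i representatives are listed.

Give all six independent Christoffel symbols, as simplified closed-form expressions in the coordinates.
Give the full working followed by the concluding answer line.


E = 5; F = 4/3 + 12*v; G = 13/9 + 8*v + 36*v^2
Gamma^k_ij = (1/2) g^{kl} (d_i g_jl + d_j g_il - d_l g_ij), with g^inv = (1/(EG-F^2)) [[G, -F], [-F, E]]
first partials: E_u = 0, E_v = 0, F_u = 0, F_v = 12, G_u = 0, G_v = 8 + 72*v
D = EG - F^2 = 49/9 + 8*v + 36*v^2
expanded: Gamma^u_uu = (G E_u - 2F F_u + F E_v)/(2D), Gamma^u_uv = (G E_v - F G_u)/(2D), Gamma^u_vv = (2G F_v - G G_u - F G_v)/(2D), Gamma^v_uu = (2E F_u - E E_v - F E_u)/(2D), Gamma^v_uv = (E G_u - F E_v)/(2D), Gamma^v_vv = (E G_v - 2F F_v + F G_u)/(2D); substitute and cancel common factors

Answer: Gamma_uuu = 0, Gamma_uuv = 0, Gamma_uvv = 108/(324*v^2 + 72*v + 49), Gamma_vuu = 0, Gamma_vuv = 0, Gamma_vvv = (324*v + 36)/(324*v^2 + 72*v + 49)


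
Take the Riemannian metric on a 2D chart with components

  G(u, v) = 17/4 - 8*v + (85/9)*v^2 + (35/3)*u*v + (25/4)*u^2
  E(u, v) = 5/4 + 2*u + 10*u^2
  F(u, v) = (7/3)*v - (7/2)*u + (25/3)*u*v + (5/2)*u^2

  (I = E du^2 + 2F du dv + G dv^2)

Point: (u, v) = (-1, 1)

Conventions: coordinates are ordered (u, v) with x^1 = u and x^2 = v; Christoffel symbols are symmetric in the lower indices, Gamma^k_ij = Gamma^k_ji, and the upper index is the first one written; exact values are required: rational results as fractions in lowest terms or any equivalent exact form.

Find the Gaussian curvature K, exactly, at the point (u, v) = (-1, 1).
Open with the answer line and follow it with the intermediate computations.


Answer: K = -39393/34225

E = 37/4, F = 0, G = 5/18, EG - F^2 = 185/72 at the point
E_u = -18, E_v = 0, F_u = -1/6, F_v = -6, G_u = -5/6, G_v = -7/9
E_vv = 0, F_uv = 25/3, G_uu = 25/2
Compute both Brioschi determinants and normalise by (EG - F^2)^2.
M1 = [[-E_vv/2 + F_uv - G_uu/2, E_u/2, F_u - E_v/2], [F_v - G_u/2, E, F], [G_v/2, F, G]] = [[25/12, -9, -1/6], [-67/12, 37/4, 0], [-7/18, 0, 5/18]]; det M1 = -2651/288
M2 = [[0, E_v/2, G_u/2], [E_v/2, E, F], [G_u/2, F, G]] = [[0, 0, -5/12], [0, 37/4, 0], [-5/12, 0, 5/18]]; det M2 = -925/576
det M1 - det M2 = -1459/192; K = -1459/192 / (185/72)^2 = -39393/34225


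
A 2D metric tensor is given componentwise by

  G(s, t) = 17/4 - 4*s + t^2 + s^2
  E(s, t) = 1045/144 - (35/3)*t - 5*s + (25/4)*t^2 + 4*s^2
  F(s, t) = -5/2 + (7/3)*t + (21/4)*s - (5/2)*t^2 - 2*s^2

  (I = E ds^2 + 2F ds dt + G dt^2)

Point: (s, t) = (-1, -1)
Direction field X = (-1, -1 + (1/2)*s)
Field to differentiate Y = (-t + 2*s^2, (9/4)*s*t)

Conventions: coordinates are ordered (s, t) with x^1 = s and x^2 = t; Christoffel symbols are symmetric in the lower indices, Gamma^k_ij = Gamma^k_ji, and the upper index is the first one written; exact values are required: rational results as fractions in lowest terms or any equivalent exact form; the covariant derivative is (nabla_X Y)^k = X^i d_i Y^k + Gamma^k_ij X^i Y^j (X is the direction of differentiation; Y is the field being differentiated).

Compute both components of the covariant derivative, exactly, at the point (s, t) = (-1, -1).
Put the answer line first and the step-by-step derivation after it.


Answer: (nabla_X Y)^s = 975113/158522, (nabla_X Y)^t = 236659/90584

E = 4921/144, F = -175/12, G = 41/4 at the point
E_s = -13, E_t = -145/6, F_s = 37/4, F_t = 22/3, G_s = -6, G_t = -2
EG - F^2 = 79261/576;  g^inv = (576/79261) * [[41/4, 175/12], [175/12, 4921/144]]
first-kind symbols [ij,l] = (1/2)(d_i g_jl + d_j g_il - d_l g_ij): [ss,s] = E_s/2 = -13/2, [ss,t] = F_s - E_t/2 = 64/3, [st,s] = E_t/2 = -145/12, [st,t] = G_s/2 = -3, [tt,s] = F_t - G_s/2 = 31/3, [tt,t] = G_t/2 = -1
Gamma^s_ij = (G*[ij,s] - F*[ij,t])/(EG - F^2), Gamma^t_ij = (E*[ij,t] - F*[ij,s])/(EG - F^2)
Gamma_sss = 140824/79261, Gamma_sst = -96540/79261, Gamma_stt = 52608/79261, Gamma_tss = 156568/33969, Gamma_tst = -22936/11323, Gamma_ttt = 9588/11323
X = (-1, -3/2), Y = (3, 9/4) at the point


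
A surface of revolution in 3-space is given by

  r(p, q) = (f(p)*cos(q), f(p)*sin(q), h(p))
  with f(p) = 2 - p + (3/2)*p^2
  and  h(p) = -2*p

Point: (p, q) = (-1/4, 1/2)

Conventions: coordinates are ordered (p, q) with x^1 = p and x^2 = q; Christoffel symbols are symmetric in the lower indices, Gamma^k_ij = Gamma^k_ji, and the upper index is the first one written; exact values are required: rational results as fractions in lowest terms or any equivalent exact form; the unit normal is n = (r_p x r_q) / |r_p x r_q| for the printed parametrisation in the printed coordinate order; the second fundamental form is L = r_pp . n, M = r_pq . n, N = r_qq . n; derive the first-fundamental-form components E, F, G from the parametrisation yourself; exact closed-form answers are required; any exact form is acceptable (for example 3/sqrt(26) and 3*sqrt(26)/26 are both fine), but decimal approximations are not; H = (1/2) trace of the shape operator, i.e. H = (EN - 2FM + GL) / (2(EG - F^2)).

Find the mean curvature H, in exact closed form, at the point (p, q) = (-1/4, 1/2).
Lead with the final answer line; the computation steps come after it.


Answer: H = -64*sqrt(113)/957675

f = 75/32, f' = -7/4, f'' = 3, h' = -2, h'' = 0
E = 113/16, F = 0, G = 5625/1024; answer radicand W^2 = 113/16
unnormalised second-form numerators: l = 6, m = 0, n = -75/16; L = l/sqrt(113/16), and similarly M = m/sqrt(W^2), N = n/sqrt(W^2)
H = (E*n - 2*F*m + G*l) / (2*(EG - F^2)*sqrt(W^2)); E*n - 2*F*m + G*l = -75/512, EG - F^2 = 635625/16384, so H = (-16/8475)/sqrt(113/16)


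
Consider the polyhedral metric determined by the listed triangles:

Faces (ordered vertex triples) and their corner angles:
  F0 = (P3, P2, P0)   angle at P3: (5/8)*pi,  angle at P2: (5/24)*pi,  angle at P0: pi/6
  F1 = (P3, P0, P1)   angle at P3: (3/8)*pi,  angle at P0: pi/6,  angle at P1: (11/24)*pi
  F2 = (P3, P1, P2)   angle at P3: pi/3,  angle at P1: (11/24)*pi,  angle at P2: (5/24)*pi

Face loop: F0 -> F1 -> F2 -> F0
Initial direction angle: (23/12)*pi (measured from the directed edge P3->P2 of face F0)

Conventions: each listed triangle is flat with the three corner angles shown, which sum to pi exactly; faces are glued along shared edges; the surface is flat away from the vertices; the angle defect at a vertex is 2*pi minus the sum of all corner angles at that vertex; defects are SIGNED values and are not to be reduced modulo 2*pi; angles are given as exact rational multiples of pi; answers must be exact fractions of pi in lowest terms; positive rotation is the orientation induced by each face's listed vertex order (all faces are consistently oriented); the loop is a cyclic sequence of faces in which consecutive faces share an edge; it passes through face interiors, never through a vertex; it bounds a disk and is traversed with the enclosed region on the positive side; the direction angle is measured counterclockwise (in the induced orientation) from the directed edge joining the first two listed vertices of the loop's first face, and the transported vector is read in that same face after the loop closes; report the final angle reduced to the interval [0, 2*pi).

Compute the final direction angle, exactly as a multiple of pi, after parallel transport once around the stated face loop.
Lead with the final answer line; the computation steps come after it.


Answer: final direction angle = (7/12)*pi

enclosed vertex P3: corner angles sum to (4/3)*pi, defect = 2*pi - (4/3)*pi = (2/3)*pi
adding the enclosed defects to the starting angle (mod 2*pi, induced orientation) gives the holonomy
final angle = (23/12)*pi + (2/3)*pi = (7/12)*pi (mod 2*pi)


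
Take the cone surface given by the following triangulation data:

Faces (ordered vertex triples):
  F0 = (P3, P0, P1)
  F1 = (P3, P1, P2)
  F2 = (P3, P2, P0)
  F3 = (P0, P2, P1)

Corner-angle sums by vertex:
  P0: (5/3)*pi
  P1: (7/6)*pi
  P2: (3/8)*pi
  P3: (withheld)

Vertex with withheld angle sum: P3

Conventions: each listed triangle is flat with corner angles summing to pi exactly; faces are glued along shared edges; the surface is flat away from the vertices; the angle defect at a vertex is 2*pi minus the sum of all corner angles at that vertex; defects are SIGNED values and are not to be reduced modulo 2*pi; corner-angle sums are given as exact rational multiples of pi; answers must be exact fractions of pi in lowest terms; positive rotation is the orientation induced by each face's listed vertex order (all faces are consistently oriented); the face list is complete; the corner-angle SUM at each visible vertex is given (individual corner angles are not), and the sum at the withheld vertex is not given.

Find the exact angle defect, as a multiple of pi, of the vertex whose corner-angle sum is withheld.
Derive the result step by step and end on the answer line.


V = 4, E = 6, F = 4; chi = V - E + F = 2
Gauss-Bonnet: total defect = 2*pi*chi = 4*pi; visible defects sum to (67/24)*pi

Answer: defect(P3) = (29/24)*pi


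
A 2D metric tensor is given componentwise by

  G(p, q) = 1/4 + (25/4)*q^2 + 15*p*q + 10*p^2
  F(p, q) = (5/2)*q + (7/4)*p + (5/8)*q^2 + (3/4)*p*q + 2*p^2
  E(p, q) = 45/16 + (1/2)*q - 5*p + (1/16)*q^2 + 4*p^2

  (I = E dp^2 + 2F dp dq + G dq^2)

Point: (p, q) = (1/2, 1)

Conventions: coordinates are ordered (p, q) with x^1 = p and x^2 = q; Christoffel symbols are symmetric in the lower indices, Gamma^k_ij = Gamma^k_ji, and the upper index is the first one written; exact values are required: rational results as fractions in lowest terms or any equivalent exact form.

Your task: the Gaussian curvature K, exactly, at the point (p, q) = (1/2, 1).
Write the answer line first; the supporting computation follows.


Answer: K = -23248/7803

E = 15/8, F = 39/8, G = 33/2, EG - F^2 = 459/64 at the point
E_p = -1, E_q = 5/8, F_p = 9/2, F_q = 33/8, G_p = 25, G_q = 20
E_qq = 1/8, F_pq = 3/4, G_pp = 20
Compute both Brioschi determinants and normalise by (EG - F^2)^2.
M1 = [[-E_qq/2 + F_pq - G_pp/2, E_p/2, F_p - E_q/2], [F_q - G_p/2, E, F], [G_q/2, F, G]] = [[-149/16, -1/2, 67/16], [-67/8, 15/8, 39/8], [10, 39/8, 33/2]]; det M1 = -209787/512
M2 = [[0, E_q/2, G_p/2], [E_q/2, E, F], [G_p/2, F, G]] = [[0, 5/16, 25/2], [5/16, 15/8, 39/8], [25/2, 39/8, 33/2]]; det M2 = -131325/512
det M1 - det M2 = -39231/256; K = -39231/256 / (459/64)^2 = -23248/7803


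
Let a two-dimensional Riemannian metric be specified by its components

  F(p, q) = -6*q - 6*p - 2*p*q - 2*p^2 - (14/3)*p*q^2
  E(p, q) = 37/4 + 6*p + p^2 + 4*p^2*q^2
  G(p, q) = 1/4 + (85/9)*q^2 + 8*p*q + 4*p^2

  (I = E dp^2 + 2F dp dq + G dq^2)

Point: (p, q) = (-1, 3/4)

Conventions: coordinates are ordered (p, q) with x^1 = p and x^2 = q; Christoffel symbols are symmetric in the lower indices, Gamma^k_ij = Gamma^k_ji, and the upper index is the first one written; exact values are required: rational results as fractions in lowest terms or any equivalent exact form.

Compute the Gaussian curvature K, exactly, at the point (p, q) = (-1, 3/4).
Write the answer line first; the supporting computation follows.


Answer: K = -240096/410881

E = 13/2, F = 29/8, G = 57/16, EG - F^2 = 641/64 at the point
E_p = -1/2, E_q = 6, F_p = -49/8, F_q = 3, G_p = -2, G_q = 37/6
E_qq = 8, F_pq = -9, G_pp = 8
By Brioschi, K is (det M1 - det M2) divided by (EG - F^2) squared.
M1 = [[-E_qq/2 + F_pq - G_pp/2, E_p/2, F_p - E_q/2], [F_q - G_p/2, E, F], [G_q/2, F, G]] = [[-17, -1/4, -73/8], [4, 13/2, 29/8], [37/12, 29/8, 57/16]]; det M1 = -15223/128
M2 = [[0, E_q/2, G_p/2], [E_q/2, E, F], [G_p/2, F, G]] = [[0, 3, -1], [3, 13/2, 29/8], [-1, 29/8, 57/16]]; det M2 = -965/16
det M1 - det M2 = -7503/128; K = -7503/128 / (641/64)^2 = -240096/410881


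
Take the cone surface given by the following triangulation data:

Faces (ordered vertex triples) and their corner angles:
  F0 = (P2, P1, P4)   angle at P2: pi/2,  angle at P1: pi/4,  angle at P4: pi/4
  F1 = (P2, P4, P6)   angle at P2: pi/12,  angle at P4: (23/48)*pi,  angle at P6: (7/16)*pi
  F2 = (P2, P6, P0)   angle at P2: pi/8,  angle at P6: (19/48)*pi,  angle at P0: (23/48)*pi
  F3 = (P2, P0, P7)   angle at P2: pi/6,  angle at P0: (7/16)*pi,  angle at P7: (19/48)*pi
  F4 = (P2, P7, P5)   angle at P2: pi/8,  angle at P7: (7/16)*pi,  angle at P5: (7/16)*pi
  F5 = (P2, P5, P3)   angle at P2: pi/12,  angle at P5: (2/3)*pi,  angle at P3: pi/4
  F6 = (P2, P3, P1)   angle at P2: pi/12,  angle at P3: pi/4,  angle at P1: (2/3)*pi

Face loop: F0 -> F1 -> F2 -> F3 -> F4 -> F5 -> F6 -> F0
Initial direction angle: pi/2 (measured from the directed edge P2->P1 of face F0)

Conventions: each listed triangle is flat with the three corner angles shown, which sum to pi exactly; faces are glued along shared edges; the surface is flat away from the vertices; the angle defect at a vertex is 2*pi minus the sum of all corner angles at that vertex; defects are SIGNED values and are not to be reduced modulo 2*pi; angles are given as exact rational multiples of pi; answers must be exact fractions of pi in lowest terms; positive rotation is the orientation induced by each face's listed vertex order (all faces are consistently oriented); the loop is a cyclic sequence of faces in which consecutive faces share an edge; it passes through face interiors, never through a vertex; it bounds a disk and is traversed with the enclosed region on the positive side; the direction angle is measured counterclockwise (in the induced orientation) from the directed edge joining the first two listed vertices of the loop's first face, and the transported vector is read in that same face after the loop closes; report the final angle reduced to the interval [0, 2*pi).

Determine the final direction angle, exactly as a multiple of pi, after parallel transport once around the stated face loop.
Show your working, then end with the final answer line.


enclosed vertex P2: corner angles sum to (7/6)*pi, defect = 2*pi - (7/6)*pi = (5/6)*pi
transport around the loop rotates by the sum of enclosed defects; add to the initial angle mod 2*pi
final angle = pi/2 + (5/6)*pi = (4/3)*pi (mod 2*pi)

Answer: final direction angle = (4/3)*pi


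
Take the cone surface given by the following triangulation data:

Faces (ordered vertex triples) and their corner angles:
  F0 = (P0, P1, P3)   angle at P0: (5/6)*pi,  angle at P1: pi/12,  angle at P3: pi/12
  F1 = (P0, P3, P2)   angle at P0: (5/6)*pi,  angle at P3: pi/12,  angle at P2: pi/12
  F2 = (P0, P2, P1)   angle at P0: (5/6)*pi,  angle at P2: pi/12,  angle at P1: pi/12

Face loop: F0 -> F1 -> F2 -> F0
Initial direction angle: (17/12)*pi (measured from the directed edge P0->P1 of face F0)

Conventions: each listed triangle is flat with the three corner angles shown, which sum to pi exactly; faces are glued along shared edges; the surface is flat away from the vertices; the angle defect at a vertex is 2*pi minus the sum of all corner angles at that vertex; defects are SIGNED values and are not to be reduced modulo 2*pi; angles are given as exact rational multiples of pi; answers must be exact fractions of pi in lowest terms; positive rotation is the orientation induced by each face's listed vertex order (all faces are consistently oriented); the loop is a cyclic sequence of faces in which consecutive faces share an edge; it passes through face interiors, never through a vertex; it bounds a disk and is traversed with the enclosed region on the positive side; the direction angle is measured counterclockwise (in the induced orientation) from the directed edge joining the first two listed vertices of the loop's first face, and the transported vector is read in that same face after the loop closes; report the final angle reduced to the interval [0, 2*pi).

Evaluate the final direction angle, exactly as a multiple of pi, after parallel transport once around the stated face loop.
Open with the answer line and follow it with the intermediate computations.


Answer: final direction angle = (11/12)*pi

enclosed vertex P0: corner angles sum to (5/2)*pi, defect = 2*pi - (5/2)*pi = -pi/2
final direction = starting direction + enclosed defect total, reduced mod 2*pi (induced orientation)
final angle = (17/12)*pi - pi/2 = (11/12)*pi (mod 2*pi)


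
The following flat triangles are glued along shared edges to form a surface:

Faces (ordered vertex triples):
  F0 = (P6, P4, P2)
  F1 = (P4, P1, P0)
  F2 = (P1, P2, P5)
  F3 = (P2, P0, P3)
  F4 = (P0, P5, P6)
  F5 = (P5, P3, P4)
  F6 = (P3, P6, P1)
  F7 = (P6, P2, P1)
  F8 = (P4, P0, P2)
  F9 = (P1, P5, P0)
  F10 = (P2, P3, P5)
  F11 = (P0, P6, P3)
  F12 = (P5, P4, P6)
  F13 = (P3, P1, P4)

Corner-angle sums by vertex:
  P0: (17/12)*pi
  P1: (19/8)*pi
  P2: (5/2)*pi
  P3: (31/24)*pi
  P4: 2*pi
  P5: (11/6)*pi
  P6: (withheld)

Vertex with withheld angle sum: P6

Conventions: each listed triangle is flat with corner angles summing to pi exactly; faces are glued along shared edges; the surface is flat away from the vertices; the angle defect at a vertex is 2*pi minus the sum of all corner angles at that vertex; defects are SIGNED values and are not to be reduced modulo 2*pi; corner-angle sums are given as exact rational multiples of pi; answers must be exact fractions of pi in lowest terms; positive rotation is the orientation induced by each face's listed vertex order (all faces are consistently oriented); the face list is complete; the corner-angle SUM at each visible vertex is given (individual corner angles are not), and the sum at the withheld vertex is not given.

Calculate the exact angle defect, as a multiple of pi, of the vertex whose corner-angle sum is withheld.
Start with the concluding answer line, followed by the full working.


Answer: defect(P6) = (-7/12)*pi

V = 7, E = 21, F = 14; chi = V - E + F = 0
Gauss-Bonnet: total defect = 2*pi*chi = 0; visible defects sum to (7/12)*pi


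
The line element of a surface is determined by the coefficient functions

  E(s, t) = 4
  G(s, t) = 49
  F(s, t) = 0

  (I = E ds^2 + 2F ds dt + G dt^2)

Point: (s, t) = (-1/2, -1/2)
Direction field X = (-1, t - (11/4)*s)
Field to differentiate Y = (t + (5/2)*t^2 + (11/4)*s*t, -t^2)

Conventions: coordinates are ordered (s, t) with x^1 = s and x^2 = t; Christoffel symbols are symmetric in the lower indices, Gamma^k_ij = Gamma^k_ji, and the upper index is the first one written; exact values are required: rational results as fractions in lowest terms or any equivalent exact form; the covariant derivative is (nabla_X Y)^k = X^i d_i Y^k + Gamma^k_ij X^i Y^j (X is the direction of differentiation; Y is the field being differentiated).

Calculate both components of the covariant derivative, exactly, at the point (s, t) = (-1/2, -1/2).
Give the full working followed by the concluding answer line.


E = 4, F = 0, G = 49 at the point
E_s = 0, E_t = 0, F_s = 0, F_t = 0, G_s = 0, G_t = 0
EG - F^2 = 196;  g^inv = (1/196) * [[49, 0], [0, 4]]
first-kind symbols [ij,l] = (1/2)(d_i g_jl + d_j g_il - d_l g_ij): [ss,s] = E_s/2 = 0, [ss,t] = F_s - E_t/2 = 0, [st,s] = E_t/2 = 0, [st,t] = G_s/2 = 0, [tt,s] = F_t - G_s/2 = 0, [tt,t] = G_t/2 = 0
Gamma^s_ij = (G*[ij,s] - F*[ij,t])/(EG - F^2), Gamma^t_ij = (E*[ij,t] - F*[ij,s])/(EG - F^2)
Gamma_sss = 0, Gamma_sst = 0, Gamma_stt = 0, Gamma_tss = 0, Gamma_tst = 0, Gamma_ttt = 0
X = (-1, 7/8), Y = (13/16, -1/4) at the point

Answer: (nabla_X Y)^s = -73/64, (nabla_X Y)^t = 7/8


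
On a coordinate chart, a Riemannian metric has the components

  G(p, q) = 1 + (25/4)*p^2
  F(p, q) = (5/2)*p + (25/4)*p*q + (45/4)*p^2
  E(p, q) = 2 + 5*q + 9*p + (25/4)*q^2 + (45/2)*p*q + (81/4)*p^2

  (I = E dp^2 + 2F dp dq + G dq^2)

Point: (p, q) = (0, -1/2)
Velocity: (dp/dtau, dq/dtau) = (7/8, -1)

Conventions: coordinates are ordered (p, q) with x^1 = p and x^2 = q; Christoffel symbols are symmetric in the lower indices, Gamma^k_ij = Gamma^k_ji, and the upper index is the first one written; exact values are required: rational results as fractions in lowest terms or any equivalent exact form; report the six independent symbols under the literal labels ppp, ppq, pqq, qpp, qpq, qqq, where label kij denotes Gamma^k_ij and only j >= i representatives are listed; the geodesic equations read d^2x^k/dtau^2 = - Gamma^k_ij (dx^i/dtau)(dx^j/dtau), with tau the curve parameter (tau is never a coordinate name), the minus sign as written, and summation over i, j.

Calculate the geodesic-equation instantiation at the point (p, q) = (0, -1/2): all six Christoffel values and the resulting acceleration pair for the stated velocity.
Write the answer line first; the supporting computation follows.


Answer: Gamma_ppp = -18/17, Gamma_ppq = -10/17, Gamma_pqq = 0, Gamma_qpp = 0, Gamma_qpq = 0, Gamma_qqq = 0; accelerations (d^2p/dtau^2, d^2q/dtau^2) = (-7/32, 0)

E = 17/16, F = 0, G = 1 at the point
E_p = -9/4, E_q = -5/4, F_p = -5/8, F_q = 0, G_p = 0, G_q = 0
EG - F^2 = 17/16;  g^inv = (16/17) * [[1, 0], [0, 17/16]]
first-kind symbols [ij,l] = (1/2)(d_i g_jl + d_j g_il - d_l g_ij): [pp,p] = E_p/2 = -9/8, [pp,q] = F_p - E_q/2 = 0, [pq,p] = E_q/2 = -5/8, [pq,q] = G_p/2 = 0, [qq,p] = F_q - G_p/2 = 0, [qq,q] = G_q/2 = 0
Gamma^p_ij = (G*[ij,p] - F*[ij,q])/(EG - F^2), Gamma^q_ij = (E*[ij,q] - F*[ij,p])/(EG - F^2)
Gamma_ppp = -18/17, Gamma_ppq = -10/17, Gamma_pqq = 0, Gamma_qpp = 0, Gamma_qpq = 0, Gamma_qqq = 0
d^2p/dtau^2 = -(Gamma_ppp*(7/8)^2 + 2*Gamma_ppq*(7/8)*(-1) + Gamma_pqq*(-1)^2) = -7/32
d^2q/dtau^2 = -(Gamma_qpp*(7/8)^2 + 2*Gamma_qpq*(7/8)*(-1) + Gamma_qqq*(-1)^2) = 0


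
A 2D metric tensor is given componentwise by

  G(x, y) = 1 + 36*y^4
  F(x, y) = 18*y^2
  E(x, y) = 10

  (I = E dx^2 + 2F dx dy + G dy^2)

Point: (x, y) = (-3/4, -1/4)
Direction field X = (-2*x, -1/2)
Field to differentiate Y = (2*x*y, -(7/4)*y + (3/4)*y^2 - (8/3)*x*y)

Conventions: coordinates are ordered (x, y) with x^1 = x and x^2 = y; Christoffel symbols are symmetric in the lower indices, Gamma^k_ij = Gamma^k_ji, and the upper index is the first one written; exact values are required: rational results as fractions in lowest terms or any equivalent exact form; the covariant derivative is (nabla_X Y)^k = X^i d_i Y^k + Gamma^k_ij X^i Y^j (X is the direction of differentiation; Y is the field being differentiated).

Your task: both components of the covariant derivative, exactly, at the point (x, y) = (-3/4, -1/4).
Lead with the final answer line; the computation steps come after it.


Answer: (nabla_X Y)^x = -9/1298, (nabla_X Y)^y = 689/649

E = 10, F = 9/8, G = 73/64 at the point
E_x = 0, E_y = 0, F_x = 0, F_y = -9, G_x = 0, G_y = -9/4
EG - F^2 = 649/64;  g^inv = (64/649) * [[73/64, -9/8], [-9/8, 10]]
first-kind symbols [ij,l] = (1/2)(d_i g_jl + d_j g_il - d_l g_ij): [xx,x] = E_x/2 = 0, [xx,y] = F_x - E_y/2 = 0, [xy,x] = E_y/2 = 0, [xy,y] = G_x/2 = 0, [yy,x] = F_y - G_x/2 = -9, [yy,y] = G_y/2 = -9/8
Gamma^x_ij = (G*[ij,x] - F*[ij,y])/(EG - F^2), Gamma^y_ij = (E*[ij,y] - F*[ij,x])/(EG - F^2)
Gamma_xxx = 0, Gamma_xxy = 0, Gamma_xyy = -576/649, Gamma_yxx = 0, Gamma_yxy = 0, Gamma_yyy = -72/649
X = (3/2, -1/2), Y = (3/8, -1/64) at the point


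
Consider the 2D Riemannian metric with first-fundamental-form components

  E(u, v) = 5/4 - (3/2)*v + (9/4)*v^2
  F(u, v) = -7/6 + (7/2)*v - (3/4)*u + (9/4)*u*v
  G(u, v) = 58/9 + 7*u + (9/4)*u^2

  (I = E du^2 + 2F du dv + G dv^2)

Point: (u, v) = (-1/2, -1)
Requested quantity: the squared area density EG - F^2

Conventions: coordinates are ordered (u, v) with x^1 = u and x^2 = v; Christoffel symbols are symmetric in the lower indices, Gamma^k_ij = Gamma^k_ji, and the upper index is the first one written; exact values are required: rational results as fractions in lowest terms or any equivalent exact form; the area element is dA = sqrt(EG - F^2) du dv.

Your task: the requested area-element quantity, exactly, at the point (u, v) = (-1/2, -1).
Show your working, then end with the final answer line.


E = 5, F = -19/6, G = 505/144; EG - F^2 = 1081/144

Answer: EG - F^2 = 1081/144


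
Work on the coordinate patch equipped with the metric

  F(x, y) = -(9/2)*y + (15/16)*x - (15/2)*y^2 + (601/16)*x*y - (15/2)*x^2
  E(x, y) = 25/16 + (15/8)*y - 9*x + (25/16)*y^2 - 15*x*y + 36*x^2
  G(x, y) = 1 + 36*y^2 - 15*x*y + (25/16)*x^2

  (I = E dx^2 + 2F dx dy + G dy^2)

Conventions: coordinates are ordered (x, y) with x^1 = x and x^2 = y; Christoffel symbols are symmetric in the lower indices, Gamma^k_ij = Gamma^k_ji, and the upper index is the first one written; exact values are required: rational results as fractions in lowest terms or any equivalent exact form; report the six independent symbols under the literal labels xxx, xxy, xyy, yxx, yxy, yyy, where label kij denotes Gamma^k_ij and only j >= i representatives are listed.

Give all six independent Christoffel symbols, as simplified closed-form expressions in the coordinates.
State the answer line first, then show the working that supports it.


Answer: Gamma_xxx = (576*x - 120*y - 72)/(601*x^2 - 480*x*y - 144*x + 601*y^2 + 30*y + 25), Gamma_xxy = (-120*x + 25*y + 15)/(601*x^2 - 480*x*y - 144*x + 601*y^2 + 30*y + 25), Gamma_xyy = (576*x - 120*y - 72)/(601*x^2 - 480*x*y - 144*x + 601*y^2 + 30*y + 25), Gamma_yxx = (-120*x + 576*y)/(601*x^2 - 480*x*y - 144*x + 601*y^2 + 30*y + 25), Gamma_yxy = (25*x - 120*y)/(601*x^2 - 480*x*y - 144*x + 601*y^2 + 30*y + 25), Gamma_yyy = (-120*x + 576*y)/(601*x^2 - 480*x*y - 144*x + 601*y^2 + 30*y + 25)

E = 25/16 + (15/8)*y - 9*x + (25/16)*y^2 - 15*x*y + 36*x^2; F = -(9/2)*y + (15/16)*x - (15/2)*y^2 + (601/16)*x*y - (15/2)*x^2; G = 1 + 36*y^2 - 15*x*y + (25/16)*x^2
Gamma^k_ij = (1/2) g^{kl} (d_i g_jl + d_j g_il - d_l g_ij), with g^inv = (1/(EG-F^2)) [[G, -F], [-F, E]]
first partials: E_x = -9 - 15*y + 72*x, E_y = 15/8 + (25/8)*y - 15*x, F_x = 15/16 + (601/16)*y - 15*x, F_y = -9/2 - 15*y + (601/16)*x, G_x = -15*y + (25/8)*x, G_y = 72*y - 15*x
D = EG - F^2 = 25/16 + (15/8)*y - 9*x + (601/16)*y^2 - 30*x*y + (601/16)*x^2
expanded: Gamma^x_xx = (G E_x - 2F F_x + F E_y)/(2D), Gamma^x_xy = (G E_y - F G_x)/(2D), Gamma^x_yy = (2G F_y - G G_x - F G_y)/(2D), Gamma^y_xx = (2E F_x - E E_y - F E_x)/(2D), Gamma^y_xy = (E G_x - F E_y)/(2D), Gamma^y_yy = (E G_y - 2F F_y + F G_x)/(2D); substitute and cancel common factors


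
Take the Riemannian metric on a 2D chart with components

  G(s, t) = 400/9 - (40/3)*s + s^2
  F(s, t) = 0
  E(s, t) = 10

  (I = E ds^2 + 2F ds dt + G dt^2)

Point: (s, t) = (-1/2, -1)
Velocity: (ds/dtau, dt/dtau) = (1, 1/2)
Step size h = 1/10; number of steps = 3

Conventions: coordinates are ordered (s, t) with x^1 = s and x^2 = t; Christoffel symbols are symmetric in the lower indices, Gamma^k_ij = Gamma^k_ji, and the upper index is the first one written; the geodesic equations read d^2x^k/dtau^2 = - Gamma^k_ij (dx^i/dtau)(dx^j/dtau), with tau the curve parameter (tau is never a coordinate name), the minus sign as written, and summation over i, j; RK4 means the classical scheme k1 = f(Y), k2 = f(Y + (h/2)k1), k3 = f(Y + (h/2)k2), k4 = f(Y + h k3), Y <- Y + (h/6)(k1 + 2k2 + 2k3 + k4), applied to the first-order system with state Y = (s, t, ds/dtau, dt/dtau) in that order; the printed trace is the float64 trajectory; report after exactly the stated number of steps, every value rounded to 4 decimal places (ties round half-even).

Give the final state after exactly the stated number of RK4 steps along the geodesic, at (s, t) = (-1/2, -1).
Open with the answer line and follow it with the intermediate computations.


Answer: s = -0.2084, t = -0.8436, ds/dtau = 0.9427, dt/dtau = 0.5433

f(Y) = (ds/dtau, dt/dtau, -Gamma^s_ij Y'^i Y'^j, -Gamma^t_ij Y'^i Y'^j) with the Gammas evaluated at the stage position; h = 0.100000; intermediate values shown to 6 dp
step 0: s = -0.5000, t = -1.0000, ds/dtau = 1.0000, dt/dtau = 0.5000
step 1:
  k1: at (s, t) = (-0.500000, -1.000000), (ds/dtau, dt/dtau) = (1.000000, 0.500000); Gamma_sss = 0.000000, Gamma_sst = 0.000000, Gamma_stt = 0.716667, Gamma_tss = 0.000000, Gamma_tst = -0.139535, Gamma_ttt = 0.000000; k1 = (1.000000, 0.500000, -0.179167, 0.139535)
  k2: at (s, t) = (-0.450000, -0.975000), (ds/dtau, dt/dtau) = (0.991042, 0.506977); Gamma_sss = 0.000000, Gamma_sst = 0.000000, Gamma_stt = 0.711667, Gamma_tss = 0.000000, Gamma_tst = -0.140515, Gamma_ttt = 0.000000; k2 = (0.991042, 0.506977, -0.182916, 0.141200)
  k3: at (s, t) = (-0.450448, -0.974651), (ds/dtau, dt/dtau) = (0.990854, 0.507060); Gamma_sss = 0.000000, Gamma_sst = 0.000000, Gamma_stt = 0.711711, Gamma_tss = 0.000000, Gamma_tst = -0.140506, Gamma_ttt = 0.000000; k3 = (0.990854, 0.507060, -0.182988, 0.141187)
  k4: at (s, t) = (-0.400915, -0.949294), (ds/dtau, dt/dtau) = (0.981701, 0.514119); Gamma_sss = 0.000000, Gamma_sst = 0.000000, Gamma_stt = 0.706758, Gamma_tss = 0.000000, Gamma_tst = -0.141491, Gamma_ttt = 0.000000; k4 = (0.981701, 0.514119, -0.186809, 0.142824)
  Y <- Y + (h/6)(k1 + 2k2 + 2k3 + k4): s = -0.4009, t = -0.9493, ds/dtau = 0.9817, dt/dtau = 0.5141
step 2:
  k1: at (s, t) = (-0.400908, -0.949297), (ds/dtau, dt/dtau) = (0.981704, 0.514119); Gamma_sss = 0.000000, Gamma_sst = 0.000000, Gamma_stt = 0.706758, Gamma_tss = 0.000000, Gamma_tst = -0.141491, Gamma_ttt = 0.000000; k1 = (0.981704, 0.514119, -0.186809, 0.142825)
  k2: at (s, t) = (-0.351823, -0.923591), (ds/dtau, dt/dtau) = (0.972363, 0.521260); Gamma_sss = 0.000000, Gamma_sst = 0.000000, Gamma_stt = 0.701849, Gamma_tss = 0.000000, Gamma_tst = -0.142481, Gamma_ttt = 0.000000; k2 = (0.972363, 0.521260, -0.190701, 0.144434)
  k3: at (s, t) = (-0.352290, -0.923234), (ds/dtau, dt/dtau) = (0.972169, 0.521341); Gamma_sss = 0.000000, Gamma_sst = 0.000000, Gamma_stt = 0.701896, Gamma_tss = 0.000000, Gamma_tst = -0.142471, Gamma_ttt = 0.000000; k3 = (0.972169, 0.521341, -0.190772, 0.144418)
  k4: at (s, t) = (-0.303692, -0.897163), (ds/dtau, dt/dtau) = (0.962626, 0.528561); Gamma_sss = 0.000000, Gamma_sst = 0.000000, Gamma_stt = 0.697036, Gamma_tss = 0.000000, Gamma_tst = -0.143465, Gamma_ttt = 0.000000; k4 = (0.962626, 0.528561, -0.194735, 0.145991)
  Y <- Y + (h/6)(k1 + 2k2 + 2k3 + k4): s = -0.3037, t = -0.8972, ds/dtau = 0.9626, dt/dtau = 0.5286
step 3:
  k1: at (s, t) = (-0.303685, -0.897165), (ds/dtau, dt/dtau) = (0.962629, 0.528561); Gamma_sss = 0.000000, Gamma_sst = 0.000000, Gamma_stt = 0.697035, Gamma_tss = 0.000000, Gamma_tst = -0.143465, Gamma_ttt = 0.000000; k1 = (0.962629, 0.528561, -0.194735, 0.145992)
  k2: at (s, t) = (-0.255554, -0.870737), (ds/dtau, dt/dtau) = (0.952892, 0.535860); Gamma_sss = 0.000000, Gamma_sst = 0.000000, Gamma_stt = 0.692222, Gamma_tss = 0.000000, Gamma_tst = -0.144462, Gamma_ttt = 0.000000; k2 = (0.952892, 0.535860, -0.198769, 0.147530)
  k3: at (s, t) = (-0.256041, -0.870372), (ds/dtau, dt/dtau) = (0.952690, 0.535937); Gamma_sss = 0.000000, Gamma_sst = 0.000000, Gamma_stt = 0.692271, Gamma_tss = 0.000000, Gamma_tst = -0.144452, Gamma_ttt = 0.000000; k3 = (0.952690, 0.535937, -0.198840, 0.147509)
  k4: at (s, t) = (-0.208416, -0.843572), (ds/dtau, dt/dtau) = (0.942745, 0.543312); Gamma_sss = 0.000000, Gamma_sst = 0.000000, Gamma_stt = 0.687508, Gamma_tss = 0.000000, Gamma_tst = -0.145453, Gamma_ttt = 0.000000; k4 = (0.942745, 0.543312, -0.202944, 0.149003)
  Y <- Y + (h/6)(k1 + 2k2 + 2k3 + k4): s = -0.2084, t = -0.8436, ds/dtau = 0.9427, dt/dtau = 0.5433


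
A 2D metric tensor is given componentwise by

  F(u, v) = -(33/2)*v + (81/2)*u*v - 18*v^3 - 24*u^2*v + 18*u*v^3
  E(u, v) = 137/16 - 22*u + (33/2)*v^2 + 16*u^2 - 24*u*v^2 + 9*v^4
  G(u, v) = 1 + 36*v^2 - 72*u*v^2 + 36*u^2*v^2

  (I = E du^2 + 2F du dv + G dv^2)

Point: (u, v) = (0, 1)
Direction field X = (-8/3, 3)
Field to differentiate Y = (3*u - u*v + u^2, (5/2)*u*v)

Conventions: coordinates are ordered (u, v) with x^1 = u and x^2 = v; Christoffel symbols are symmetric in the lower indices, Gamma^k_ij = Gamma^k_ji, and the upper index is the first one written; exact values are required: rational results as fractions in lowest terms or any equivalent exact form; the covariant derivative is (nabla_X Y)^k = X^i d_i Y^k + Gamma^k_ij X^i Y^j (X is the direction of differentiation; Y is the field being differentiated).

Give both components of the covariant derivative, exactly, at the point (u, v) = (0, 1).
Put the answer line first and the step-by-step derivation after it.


Answer: (nabla_X Y)^u = -16/3, (nabla_X Y)^v = -20/3

E = 545/16, F = -69/2, G = 37 at the point
E_u = -46, E_v = 69, F_u = 117/2, F_v = -141/2, G_u = -72, G_v = 72
EG - F^2 = 1121/16;  g^inv = (16/1121) * [[37, 69/2], [69/2, 545/16]]
first-kind symbols [ij,l] = (1/2)(d_i g_jl + d_j g_il - d_l g_ij): [uu,u] = E_u/2 = -23, [uu,v] = F_u - E_v/2 = 24, [uv,u] = E_v/2 = 69/2, [uv,v] = G_u/2 = -36, [vv,u] = F_v - G_u/2 = -69/2, [vv,v] = G_v/2 = 36
Gamma^u_ij = (G*[ij,u] - F*[ij,v])/(EG - F^2), Gamma^v_ij = (E*[ij,v] - F*[ij,u])/(EG - F^2)
Gamma_uuu = -368/1121, Gamma_uuv = 552/1121, Gamma_uvv = -552/1121, Gamma_vuu = 384/1121, Gamma_vuv = -576/1121, Gamma_vvv = 576/1121
X = (-8/3, 3), Y = (0, 0) at the point


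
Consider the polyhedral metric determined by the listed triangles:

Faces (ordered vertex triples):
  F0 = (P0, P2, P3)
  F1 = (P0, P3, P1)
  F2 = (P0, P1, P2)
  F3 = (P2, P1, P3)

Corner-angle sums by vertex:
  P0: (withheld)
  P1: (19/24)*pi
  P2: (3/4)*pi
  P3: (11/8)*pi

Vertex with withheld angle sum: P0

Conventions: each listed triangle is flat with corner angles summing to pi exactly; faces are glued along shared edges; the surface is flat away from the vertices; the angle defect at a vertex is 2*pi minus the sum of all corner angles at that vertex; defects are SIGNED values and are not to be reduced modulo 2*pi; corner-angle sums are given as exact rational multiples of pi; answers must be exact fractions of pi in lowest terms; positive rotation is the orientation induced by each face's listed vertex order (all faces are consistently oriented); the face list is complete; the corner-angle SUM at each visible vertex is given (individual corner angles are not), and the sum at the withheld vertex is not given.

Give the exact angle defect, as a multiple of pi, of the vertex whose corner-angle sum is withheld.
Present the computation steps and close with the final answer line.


V = 4, E = 6, F = 4; chi = V - E + F = 2
Gauss-Bonnet: total defect = 2*pi*chi = 4*pi; visible defects sum to (37/12)*pi

Answer: defect(P0) = (11/12)*pi


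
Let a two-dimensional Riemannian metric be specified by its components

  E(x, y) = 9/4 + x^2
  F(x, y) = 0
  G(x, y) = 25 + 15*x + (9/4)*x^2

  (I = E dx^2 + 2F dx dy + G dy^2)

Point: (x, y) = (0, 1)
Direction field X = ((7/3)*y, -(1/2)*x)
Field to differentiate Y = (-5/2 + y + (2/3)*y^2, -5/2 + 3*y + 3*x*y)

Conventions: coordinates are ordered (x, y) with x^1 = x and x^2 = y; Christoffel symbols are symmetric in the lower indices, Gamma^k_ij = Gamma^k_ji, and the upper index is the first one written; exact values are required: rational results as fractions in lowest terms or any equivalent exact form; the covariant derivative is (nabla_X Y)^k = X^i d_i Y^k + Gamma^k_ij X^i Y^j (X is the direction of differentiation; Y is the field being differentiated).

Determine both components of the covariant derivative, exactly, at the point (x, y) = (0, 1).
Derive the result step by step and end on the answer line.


E = 9/4, F = 0, G = 25 at the point
E_x = 0, E_y = 0, F_x = 0, F_y = 0, G_x = 15, G_y = 0
EG - F^2 = 225/4;  g^inv = (4/225) * [[25, 0], [0, 9/4]]
first-kind symbols [ij,l] = (1/2)(d_i g_jl + d_j g_il - d_l g_ij): [xx,x] = E_x/2 = 0, [xx,y] = F_x - E_y/2 = 0, [xy,x] = E_y/2 = 0, [xy,y] = G_x/2 = 15/2, [yy,x] = F_y - G_x/2 = -15/2, [yy,y] = G_y/2 = 0
Gamma^x_ij = (G*[ij,x] - F*[ij,y])/(EG - F^2), Gamma^y_ij = (E*[ij,y] - F*[ij,x])/(EG - F^2)
Gamma_xxx = 0, Gamma_xxy = 0, Gamma_xyy = -10/3, Gamma_yxx = 0, Gamma_yxy = 3/10, Gamma_yyy = 0
X = (7/3, 0), Y = (-5/6, 1/2) at the point

Answer: (nabla_X Y)^x = 0, (nabla_X Y)^y = 147/20


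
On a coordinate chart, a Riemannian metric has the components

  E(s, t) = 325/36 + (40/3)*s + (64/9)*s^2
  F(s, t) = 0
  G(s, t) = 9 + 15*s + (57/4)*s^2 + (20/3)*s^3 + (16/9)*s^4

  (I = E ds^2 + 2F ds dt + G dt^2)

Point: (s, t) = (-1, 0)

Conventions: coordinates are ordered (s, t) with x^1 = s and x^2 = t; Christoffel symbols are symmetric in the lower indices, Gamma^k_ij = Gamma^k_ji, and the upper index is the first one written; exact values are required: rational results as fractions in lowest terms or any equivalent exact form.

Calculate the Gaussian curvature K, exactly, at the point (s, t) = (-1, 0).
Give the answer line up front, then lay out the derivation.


Answer: K = -57600/112211

E = 101/36, F = 0, G = 121/36, EG - F^2 = 12221/1296 at the point
E_s = -8/9, E_t = 0, F_s = 0, F_t = 0, G_s = -11/18, G_t = 0
E_tt = 0, F_st = 0, G_ss = 59/6
Compute both Brioschi determinants and normalise by (EG - F^2)^2.
M1 = [[-E_tt/2 + F_st - G_ss/2, E_s/2, F_s - E_t/2], [F_t - G_s/2, E, F], [G_t/2, F, G]] = [[-59/12, -4/9, 0], [11/36, 101/36, 0], [0, 0, 121/36]]; det M1 = -2141821/46656
M2 = [[0, E_t/2, G_s/2], [E_t/2, E, F], [G_s/2, F, G]] = [[0, 0, -11/36], [0, 101/36, 0], [-11/36, 0, 121/36]]; det M2 = -12221/46656
det M1 - det M2 = -33275/729; K = -33275/729 / (12221/1296)^2 = -57600/112211


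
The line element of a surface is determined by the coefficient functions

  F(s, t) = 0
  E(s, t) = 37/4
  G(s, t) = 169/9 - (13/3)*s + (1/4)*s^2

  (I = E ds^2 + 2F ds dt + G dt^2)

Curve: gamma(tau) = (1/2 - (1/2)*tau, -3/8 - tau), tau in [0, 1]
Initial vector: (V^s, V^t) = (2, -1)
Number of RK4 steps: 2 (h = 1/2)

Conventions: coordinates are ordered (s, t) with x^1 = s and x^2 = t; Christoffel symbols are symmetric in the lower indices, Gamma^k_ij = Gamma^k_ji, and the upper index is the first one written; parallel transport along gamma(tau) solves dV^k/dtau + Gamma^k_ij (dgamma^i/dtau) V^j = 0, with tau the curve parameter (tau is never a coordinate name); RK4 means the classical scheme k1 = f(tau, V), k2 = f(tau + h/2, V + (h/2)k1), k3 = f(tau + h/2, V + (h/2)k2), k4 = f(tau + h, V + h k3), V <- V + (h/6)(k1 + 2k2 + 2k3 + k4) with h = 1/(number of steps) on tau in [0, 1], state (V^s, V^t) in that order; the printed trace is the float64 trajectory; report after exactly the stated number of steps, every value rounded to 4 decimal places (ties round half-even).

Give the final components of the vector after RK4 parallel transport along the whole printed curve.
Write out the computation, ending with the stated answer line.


gamma'(tau) = (-1/2, -1); f(tau, V)^k = -Gamma^k_ij(gamma(tau)) gamma'^i(tau) V^j; h = 1/2; intermediate values shown to 6 dp
curve data and Christoffel symbols at the stage parameters:
  tau = 0.000000: gamma = (0.500000, -0.375000), gamma' = (-0.500000, -1.000000); Gamma_sss = 0.000000, Gamma_sst = 0.000000, Gamma_stt = 0.220721, Gamma_tss = 0.000000, Gamma_tst = -0.122449, Gamma_ttt = 0.000000
  tau = 0.250000: gamma = (0.375000, -0.625000), gamma' = (-0.500000, -1.000000); Gamma_sss = 0.000000, Gamma_sst = 0.000000, Gamma_stt = 0.224099, Gamma_tss = 0.000000, Gamma_tst = -0.120603, Gamma_ttt = 0.000000
  tau = 0.500000: gamma = (0.250000, -0.875000), gamma' = (-0.500000, -1.000000); Gamma_sss = 0.000000, Gamma_sst = 0.000000, Gamma_stt = 0.227477, Gamma_tss = 0.000000, Gamma_tst = -0.118812, Gamma_ttt = 0.000000
  tau = 0.750000: gamma = (0.125000, -1.125000), gamma' = (-0.500000, -1.000000); Gamma_sss = 0.000000, Gamma_sst = 0.000000, Gamma_stt = 0.230856, Gamma_tss = 0.000000, Gamma_tst = -0.117073, Gamma_ttt = 0.000000
  tau = 1.000000: gamma = (0.000000, -1.375000), gamma' = (-0.500000, -1.000000); Gamma_sss = 0.000000, Gamma_sst = 0.000000, Gamma_stt = 0.234234, Gamma_tss = 0.000000, Gamma_tst = -0.115385, Gamma_ttt = 0.000000
step 0: V^s = 2.0000, V^t = -1.0000
step 1: k1 = (-0.220721, -0.183673), k2 = (-0.234389, -0.171481), k3 = (-0.233706, -0.171252), k4 = (-0.246956, -0.159248); V <- V + (h/6)(k1 + 2k2 + 2k3 + k4): V^s = 1.8830, V^t = -1.0857
step 2: k1 = (-0.246972, -0.159227), k2 = (-0.259830, -0.147338), k3 = (-0.259143, -0.147136), k4 = (-0.271540, -0.135439); V <- V + (h/6)(k1 + 2k2 + 2k3 + k4): V^s = 1.7533, V^t = -1.1593

Answer: V^s = 1.7533, V^t = -1.1593
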